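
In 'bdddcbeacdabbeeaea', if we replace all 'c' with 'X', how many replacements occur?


re.sub('c', 'X', text) replaces every occurrence of 'c' with 'X'.
Text: 'bdddcbeacdabbeeaea'
Scanning for 'c':
  pos 4: 'c' -> replacement #1
  pos 8: 'c' -> replacement #2
Total replacements: 2

2


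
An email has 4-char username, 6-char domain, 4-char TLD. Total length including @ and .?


An email address has format: username@domain.tld
Username length: 4
'@' character: 1
Domain length: 6
'.' character: 1
TLD length: 4
Total = 4 + 1 + 6 + 1 + 4 = 16

16


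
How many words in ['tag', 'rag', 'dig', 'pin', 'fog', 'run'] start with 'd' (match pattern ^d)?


Pattern ^d anchors to start of word. Check which words begin with 'd':
  'tag' -> no
  'rag' -> no
  'dig' -> MATCH (starts with 'd')
  'pin' -> no
  'fog' -> no
  'run' -> no
Matching words: ['dig']
Count: 1

1


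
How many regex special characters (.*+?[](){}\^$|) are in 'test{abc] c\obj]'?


Regex special characters are: . * + ? [ ] ( ) { } \ ^ $ |
Scanning 'test{abc] c\obj]':
  pos 4: '{' -> SPECIAL
  pos 8: ']' -> SPECIAL
  pos 11: '\' -> SPECIAL
  pos 15: ']' -> SPECIAL
Special chars found: ['{', ']', '\\', ']']
Total: 4

4


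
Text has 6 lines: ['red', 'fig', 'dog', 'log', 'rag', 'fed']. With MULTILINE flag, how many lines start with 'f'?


With MULTILINE flag, ^ matches the start of each line.
Lines: ['red', 'fig', 'dog', 'log', 'rag', 'fed']
Checking which lines start with 'f':
  Line 1: 'red' -> no
  Line 2: 'fig' -> MATCH
  Line 3: 'dog' -> no
  Line 4: 'log' -> no
  Line 5: 'rag' -> no
  Line 6: 'fed' -> MATCH
Matching lines: ['fig', 'fed']
Count: 2

2


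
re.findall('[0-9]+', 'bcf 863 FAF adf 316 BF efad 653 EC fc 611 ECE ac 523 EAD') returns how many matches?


Pattern '[0-9]+' finds one or more digits.
Text: 'bcf 863 FAF adf 316 BF efad 653 EC fc 611 ECE ac 523 EAD'
Scanning for matches:
  Match 1: '863'
  Match 2: '316'
  Match 3: '653'
  Match 4: '611'
  Match 5: '523'
Total matches: 5

5


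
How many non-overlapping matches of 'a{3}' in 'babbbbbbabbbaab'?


Pattern 'a{3}' matches exactly 3 consecutive a's (greedy, non-overlapping).
String: 'babbbbbbabbbaab'
Scanning for runs of a's:
  Run at pos 1: 'a' (length 1) -> 0 match(es)
  Run at pos 8: 'a' (length 1) -> 0 match(es)
  Run at pos 12: 'aa' (length 2) -> 0 match(es)
Matches found: []
Total: 0

0


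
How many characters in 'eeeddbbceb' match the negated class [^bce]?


Negated class [^bce] matches any char NOT in {b, c, e}
Scanning 'eeeddbbceb':
  pos 0: 'e' -> no (excluded)
  pos 1: 'e' -> no (excluded)
  pos 2: 'e' -> no (excluded)
  pos 3: 'd' -> MATCH
  pos 4: 'd' -> MATCH
  pos 5: 'b' -> no (excluded)
  pos 6: 'b' -> no (excluded)
  pos 7: 'c' -> no (excluded)
  pos 8: 'e' -> no (excluded)
  pos 9: 'b' -> no (excluded)
Total matches: 2

2


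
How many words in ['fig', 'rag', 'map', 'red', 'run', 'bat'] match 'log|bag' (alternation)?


Alternation 'log|bag' matches either 'log' or 'bag'.
Checking each word:
  'fig' -> no
  'rag' -> no
  'map' -> no
  'red' -> no
  'run' -> no
  'bat' -> no
Matches: []
Count: 0

0


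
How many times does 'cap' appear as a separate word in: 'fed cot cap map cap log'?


Scanning each word for exact match 'cap':
  Word 1: 'fed' -> no
  Word 2: 'cot' -> no
  Word 3: 'cap' -> MATCH
  Word 4: 'map' -> no
  Word 5: 'cap' -> MATCH
  Word 6: 'log' -> no
Total matches: 2

2


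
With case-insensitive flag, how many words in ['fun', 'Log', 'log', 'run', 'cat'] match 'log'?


Case-insensitive matching: compare each word's lowercase form to 'log'.
  'fun' -> lower='fun' -> no
  'Log' -> lower='log' -> MATCH
  'log' -> lower='log' -> MATCH
  'run' -> lower='run' -> no
  'cat' -> lower='cat' -> no
Matches: ['Log', 'log']
Count: 2

2


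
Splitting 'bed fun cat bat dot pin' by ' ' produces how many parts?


Splitting by ' ' breaks the string at each occurrence of the separator.
Text: 'bed fun cat bat dot pin'
Parts after split:
  Part 1: 'bed'
  Part 2: 'fun'
  Part 3: 'cat'
  Part 4: 'bat'
  Part 5: 'dot'
  Part 6: 'pin'
Total parts: 6

6


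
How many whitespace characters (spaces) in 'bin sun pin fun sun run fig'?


\s matches whitespace characters (spaces, tabs, etc.).
Text: 'bin sun pin fun sun run fig'
This text has 7 words separated by spaces.
Number of spaces = number of words - 1 = 7 - 1 = 6

6


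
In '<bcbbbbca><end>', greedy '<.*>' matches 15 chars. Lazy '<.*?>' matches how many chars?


Greedy '<.*>' tries to match as MUCH as possible.
Lazy '<.*?>' tries to match as LITTLE as possible.

String: '<bcbbbbca><end>'
Greedy '<.*>' starts at first '<' and extends to the LAST '>': '<bcbbbbca><end>' (15 chars)
Lazy '<.*?>' starts at first '<' and stops at the FIRST '>': '<bcbbbbca>' (10 chars)

10


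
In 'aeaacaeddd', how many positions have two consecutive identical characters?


Looking for consecutive identical characters in 'aeaacaeddd':
  pos 0-1: 'a' vs 'e' -> different
  pos 1-2: 'e' vs 'a' -> different
  pos 2-3: 'a' vs 'a' -> MATCH ('aa')
  pos 3-4: 'a' vs 'c' -> different
  pos 4-5: 'c' vs 'a' -> different
  pos 5-6: 'a' vs 'e' -> different
  pos 6-7: 'e' vs 'd' -> different
  pos 7-8: 'd' vs 'd' -> MATCH ('dd')
  pos 8-9: 'd' vs 'd' -> MATCH ('dd')
Consecutive identical pairs: ['aa', 'dd', 'dd']
Count: 3

3


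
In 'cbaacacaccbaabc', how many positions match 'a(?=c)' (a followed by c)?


Lookahead 'a(?=c)' matches 'a' only when followed by 'c'.
String: 'cbaacacaccbaabc'
Checking each position where char is 'a':
  pos 2: 'a' -> no (next='a')
  pos 3: 'a' -> MATCH (next='c')
  pos 5: 'a' -> MATCH (next='c')
  pos 7: 'a' -> MATCH (next='c')
  pos 11: 'a' -> no (next='a')
  pos 12: 'a' -> no (next='b')
Matching positions: [3, 5, 7]
Count: 3

3


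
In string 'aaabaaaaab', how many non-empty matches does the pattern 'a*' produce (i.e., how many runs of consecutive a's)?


Pattern 'a*' matches zero or more a's. We want non-empty runs of consecutive a's.
String: 'aaabaaaaab'
Walking through the string to find runs of a's:
  Run 1: positions 0-2 -> 'aaa'
  Run 2: positions 4-8 -> 'aaaaa'
Non-empty runs found: ['aaa', 'aaaaa']
Count: 2

2


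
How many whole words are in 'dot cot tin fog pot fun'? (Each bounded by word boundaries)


Word boundaries (\b) mark the start/end of each word.
Text: 'dot cot tin fog pot fun'
Splitting by whitespace:
  Word 1: 'dot'
  Word 2: 'cot'
  Word 3: 'tin'
  Word 4: 'fog'
  Word 5: 'pot'
  Word 6: 'fun'
Total whole words: 6

6


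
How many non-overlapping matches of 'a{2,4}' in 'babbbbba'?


Pattern 'a{2,4}' matches between 2 and 4 consecutive a's (greedy).
String: 'babbbbba'
Finding runs of a's and applying greedy matching:
  Run at pos 1: 'a' (length 1)
  Run at pos 7: 'a' (length 1)
Matches: []
Count: 0

0


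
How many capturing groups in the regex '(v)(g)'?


To count capturing groups, count each '(' that starts a group.
Pattern: '(v)(g)'
Walking through the pattern:
  Position 0: '(' -> group #1
  Position 3: '(' -> group #2
Total capturing groups: 2

2


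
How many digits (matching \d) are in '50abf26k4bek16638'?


\d matches any digit 0-9.
Scanning '50abf26k4bek16638':
  pos 0: '5' -> DIGIT
  pos 1: '0' -> DIGIT
  pos 5: '2' -> DIGIT
  pos 6: '6' -> DIGIT
  pos 8: '4' -> DIGIT
  pos 12: '1' -> DIGIT
  pos 13: '6' -> DIGIT
  pos 14: '6' -> DIGIT
  pos 15: '3' -> DIGIT
  pos 16: '8' -> DIGIT
Digits found: ['5', '0', '2', '6', '4', '1', '6', '6', '3', '8']
Total: 10

10


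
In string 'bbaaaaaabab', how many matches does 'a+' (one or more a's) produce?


Pattern 'a+' matches one or more consecutive a's.
String: 'bbaaaaaabab'
Scanning for runs of a:
  Match 1: 'aaaaaa' (length 6)
  Match 2: 'a' (length 1)
Total matches: 2

2


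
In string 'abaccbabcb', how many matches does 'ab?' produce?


Pattern 'ab?' matches 'a' optionally followed by 'b'.
String: 'abaccbabcb'
Scanning left to right for 'a' then checking next char:
  Match 1: 'ab' (a followed by b)
  Match 2: 'a' (a not followed by b)
  Match 3: 'ab' (a followed by b)
Total matches: 3

3


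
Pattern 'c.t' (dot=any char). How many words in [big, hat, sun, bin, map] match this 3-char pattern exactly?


Pattern 'c.t' means: starts with 'c', any single char, ends with 't'.
Checking each word (must be exactly 3 chars):
  'big' (len=3): no
  'hat' (len=3): no
  'sun' (len=3): no
  'bin' (len=3): no
  'map' (len=3): no
Matching words: []
Total: 0

0


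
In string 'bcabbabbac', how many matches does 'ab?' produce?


Pattern 'ab?' matches 'a' optionally followed by 'b'.
String: 'bcabbabbac'
Scanning left to right for 'a' then checking next char:
  Match 1: 'ab' (a followed by b)
  Match 2: 'ab' (a followed by b)
  Match 3: 'a' (a not followed by b)
Total matches: 3

3


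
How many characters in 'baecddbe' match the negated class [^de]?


Negated class [^de] matches any char NOT in {d, e}
Scanning 'baecddbe':
  pos 0: 'b' -> MATCH
  pos 1: 'a' -> MATCH
  pos 2: 'e' -> no (excluded)
  pos 3: 'c' -> MATCH
  pos 4: 'd' -> no (excluded)
  pos 5: 'd' -> no (excluded)
  pos 6: 'b' -> MATCH
  pos 7: 'e' -> no (excluded)
Total matches: 4

4


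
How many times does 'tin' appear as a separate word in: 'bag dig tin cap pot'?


Scanning each word for exact match 'tin':
  Word 1: 'bag' -> no
  Word 2: 'dig' -> no
  Word 3: 'tin' -> MATCH
  Word 4: 'cap' -> no
  Word 5: 'pot' -> no
Total matches: 1

1


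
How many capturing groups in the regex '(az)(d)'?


To count capturing groups, count each '(' that starts a group.
Pattern: '(az)(d)'
Walking through the pattern:
  Position 0: '(' -> group #1
  Position 4: '(' -> group #2
Total capturing groups: 2

2


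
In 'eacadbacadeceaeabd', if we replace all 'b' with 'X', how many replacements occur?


re.sub('b', 'X', text) replaces every occurrence of 'b' with 'X'.
Text: 'eacadbacadeceaeabd'
Scanning for 'b':
  pos 5: 'b' -> replacement #1
  pos 16: 'b' -> replacement #2
Total replacements: 2

2


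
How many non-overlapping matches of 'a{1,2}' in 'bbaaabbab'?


Pattern 'a{1,2}' matches between 1 and 2 consecutive a's (greedy).
String: 'bbaaabbab'
Finding runs of a's and applying greedy matching:
  Run at pos 2: 'aaa' (length 3)
  Run at pos 7: 'a' (length 1)
Matches: ['aa', 'a', 'a']
Count: 3

3


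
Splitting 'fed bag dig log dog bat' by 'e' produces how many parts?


Splitting by 'e' breaks the string at each occurrence of the separator.
Text: 'fed bag dig log dog bat'
Parts after split:
  Part 1: 'f'
  Part 2: 'd bag dig log dog bat'
Total parts: 2

2


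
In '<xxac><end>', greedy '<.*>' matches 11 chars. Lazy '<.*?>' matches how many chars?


Greedy '<.*>' tries to match as MUCH as possible.
Lazy '<.*?>' tries to match as LITTLE as possible.

String: '<xxac><end>'
Greedy '<.*>' starts at first '<' and extends to the LAST '>': '<xxac><end>' (11 chars)
Lazy '<.*?>' starts at first '<' and stops at the FIRST '>': '<xxac>' (6 chars)

6


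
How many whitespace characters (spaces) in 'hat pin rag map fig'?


\s matches whitespace characters (spaces, tabs, etc.).
Text: 'hat pin rag map fig'
This text has 5 words separated by spaces.
Number of spaces = number of words - 1 = 5 - 1 = 4

4


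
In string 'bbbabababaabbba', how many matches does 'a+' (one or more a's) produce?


Pattern 'a+' matches one or more consecutive a's.
String: 'bbbabababaabbba'
Scanning for runs of a:
  Match 1: 'a' (length 1)
  Match 2: 'a' (length 1)
  Match 3: 'a' (length 1)
  Match 4: 'aa' (length 2)
  Match 5: 'a' (length 1)
Total matches: 5

5


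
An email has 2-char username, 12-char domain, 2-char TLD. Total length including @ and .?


An email address has format: username@domain.tld
Username length: 2
'@' character: 1
Domain length: 12
'.' character: 1
TLD length: 2
Total = 2 + 1 + 12 + 1 + 2 = 18

18


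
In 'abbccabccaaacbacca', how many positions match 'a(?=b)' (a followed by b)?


Lookahead 'a(?=b)' matches 'a' only when followed by 'b'.
String: 'abbccabccaaacbacca'
Checking each position where char is 'a':
  pos 0: 'a' -> MATCH (next='b')
  pos 5: 'a' -> MATCH (next='b')
  pos 9: 'a' -> no (next='a')
  pos 10: 'a' -> no (next='a')
  pos 11: 'a' -> no (next='c')
  pos 14: 'a' -> no (next='c')
Matching positions: [0, 5]
Count: 2

2


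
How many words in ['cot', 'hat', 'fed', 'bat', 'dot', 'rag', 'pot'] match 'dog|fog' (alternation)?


Alternation 'dog|fog' matches either 'dog' or 'fog'.
Checking each word:
  'cot' -> no
  'hat' -> no
  'fed' -> no
  'bat' -> no
  'dot' -> no
  'rag' -> no
  'pot' -> no
Matches: []
Count: 0

0


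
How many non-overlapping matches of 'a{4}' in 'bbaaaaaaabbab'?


Pattern 'a{4}' matches exactly 4 consecutive a's (greedy, non-overlapping).
String: 'bbaaaaaaabbab'
Scanning for runs of a's:
  Run at pos 2: 'aaaaaaa' (length 7) -> 1 match(es)
  Run at pos 11: 'a' (length 1) -> 0 match(es)
Matches found: ['aaaa']
Total: 1

1


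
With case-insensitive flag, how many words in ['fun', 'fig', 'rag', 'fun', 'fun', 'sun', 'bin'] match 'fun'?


Case-insensitive matching: compare each word's lowercase form to 'fun'.
  'fun' -> lower='fun' -> MATCH
  'fig' -> lower='fig' -> no
  'rag' -> lower='rag' -> no
  'fun' -> lower='fun' -> MATCH
  'fun' -> lower='fun' -> MATCH
  'sun' -> lower='sun' -> no
  'bin' -> lower='bin' -> no
Matches: ['fun', 'fun', 'fun']
Count: 3

3


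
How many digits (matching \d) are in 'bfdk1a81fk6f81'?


\d matches any digit 0-9.
Scanning 'bfdk1a81fk6f81':
  pos 4: '1' -> DIGIT
  pos 6: '8' -> DIGIT
  pos 7: '1' -> DIGIT
  pos 10: '6' -> DIGIT
  pos 12: '8' -> DIGIT
  pos 13: '1' -> DIGIT
Digits found: ['1', '8', '1', '6', '8', '1']
Total: 6

6


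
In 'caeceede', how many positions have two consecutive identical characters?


Looking for consecutive identical characters in 'caeceede':
  pos 0-1: 'c' vs 'a' -> different
  pos 1-2: 'a' vs 'e' -> different
  pos 2-3: 'e' vs 'c' -> different
  pos 3-4: 'c' vs 'e' -> different
  pos 4-5: 'e' vs 'e' -> MATCH ('ee')
  pos 5-6: 'e' vs 'd' -> different
  pos 6-7: 'd' vs 'e' -> different
Consecutive identical pairs: ['ee']
Count: 1

1


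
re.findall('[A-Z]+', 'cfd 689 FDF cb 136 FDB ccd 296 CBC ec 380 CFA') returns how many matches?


Pattern '[A-Z]+' finds one or more uppercase letters.
Text: 'cfd 689 FDF cb 136 FDB ccd 296 CBC ec 380 CFA'
Scanning for matches:
  Match 1: 'FDF'
  Match 2: 'FDB'
  Match 3: 'CBC'
  Match 4: 'CFA'
Total matches: 4

4


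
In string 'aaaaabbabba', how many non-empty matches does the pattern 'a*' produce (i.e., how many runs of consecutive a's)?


Pattern 'a*' matches zero or more a's. We want non-empty runs of consecutive a's.
String: 'aaaaabbabba'
Walking through the string to find runs of a's:
  Run 1: positions 0-4 -> 'aaaaa'
  Run 2: positions 7-7 -> 'a'
  Run 3: positions 10-10 -> 'a'
Non-empty runs found: ['aaaaa', 'a', 'a']
Count: 3

3


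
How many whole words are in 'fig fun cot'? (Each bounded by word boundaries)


Word boundaries (\b) mark the start/end of each word.
Text: 'fig fun cot'
Splitting by whitespace:
  Word 1: 'fig'
  Word 2: 'fun'
  Word 3: 'cot'
Total whole words: 3

3


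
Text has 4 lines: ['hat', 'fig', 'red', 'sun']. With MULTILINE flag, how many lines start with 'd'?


With MULTILINE flag, ^ matches the start of each line.
Lines: ['hat', 'fig', 'red', 'sun']
Checking which lines start with 'd':
  Line 1: 'hat' -> no
  Line 2: 'fig' -> no
  Line 3: 'red' -> no
  Line 4: 'sun' -> no
Matching lines: []
Count: 0

0


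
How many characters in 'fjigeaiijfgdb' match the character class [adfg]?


Character class [adfg] matches any of: {a, d, f, g}
Scanning string 'fjigeaiijfgdb' character by character:
  pos 0: 'f' -> MATCH
  pos 1: 'j' -> no
  pos 2: 'i' -> no
  pos 3: 'g' -> MATCH
  pos 4: 'e' -> no
  pos 5: 'a' -> MATCH
  pos 6: 'i' -> no
  pos 7: 'i' -> no
  pos 8: 'j' -> no
  pos 9: 'f' -> MATCH
  pos 10: 'g' -> MATCH
  pos 11: 'd' -> MATCH
  pos 12: 'b' -> no
Total matches: 6

6


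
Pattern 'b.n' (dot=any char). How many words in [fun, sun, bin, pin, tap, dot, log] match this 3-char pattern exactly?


Pattern 'b.n' means: starts with 'b', any single char, ends with 'n'.
Checking each word (must be exactly 3 chars):
  'fun' (len=3): no
  'sun' (len=3): no
  'bin' (len=3): MATCH
  'pin' (len=3): no
  'tap' (len=3): no
  'dot' (len=3): no
  'log' (len=3): no
Matching words: ['bin']
Total: 1

1


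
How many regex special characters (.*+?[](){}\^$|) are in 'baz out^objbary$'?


Regex special characters are: . * + ? [ ] ( ) { } \ ^ $ |
Scanning 'baz out^objbary$':
  pos 7: '^' -> SPECIAL
  pos 15: '$' -> SPECIAL
Special chars found: ['^', '$']
Total: 2

2


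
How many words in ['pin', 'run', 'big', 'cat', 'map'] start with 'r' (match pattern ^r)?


Pattern ^r anchors to start of word. Check which words begin with 'r':
  'pin' -> no
  'run' -> MATCH (starts with 'r')
  'big' -> no
  'cat' -> no
  'map' -> no
Matching words: ['run']
Count: 1

1


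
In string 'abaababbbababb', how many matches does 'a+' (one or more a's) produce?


Pattern 'a+' matches one or more consecutive a's.
String: 'abaababbbababb'
Scanning for runs of a:
  Match 1: 'a' (length 1)
  Match 2: 'aa' (length 2)
  Match 3: 'a' (length 1)
  Match 4: 'a' (length 1)
  Match 5: 'a' (length 1)
Total matches: 5

5


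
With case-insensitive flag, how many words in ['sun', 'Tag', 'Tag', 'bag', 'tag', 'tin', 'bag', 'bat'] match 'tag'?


Case-insensitive matching: compare each word's lowercase form to 'tag'.
  'sun' -> lower='sun' -> no
  'Tag' -> lower='tag' -> MATCH
  'Tag' -> lower='tag' -> MATCH
  'bag' -> lower='bag' -> no
  'tag' -> lower='tag' -> MATCH
  'tin' -> lower='tin' -> no
  'bag' -> lower='bag' -> no
  'bat' -> lower='bat' -> no
Matches: ['Tag', 'Tag', 'tag']
Count: 3

3


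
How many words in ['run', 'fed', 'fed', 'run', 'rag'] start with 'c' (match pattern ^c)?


Pattern ^c anchors to start of word. Check which words begin with 'c':
  'run' -> no
  'fed' -> no
  'fed' -> no
  'run' -> no
  'rag' -> no
Matching words: []
Count: 0

0


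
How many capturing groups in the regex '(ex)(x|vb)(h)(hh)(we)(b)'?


To count capturing groups, count each '(' that starts a group.
Pattern: '(ex)(x|vb)(h)(hh)(we)(b)'
Walking through the pattern:
  Position 0: '(' -> group #1
  Position 4: '(' -> group #2
  Position 10: '(' -> group #3
  Position 13: '(' -> group #4
  Position 17: '(' -> group #5
  Position 21: '(' -> group #6
Total capturing groups: 6

6


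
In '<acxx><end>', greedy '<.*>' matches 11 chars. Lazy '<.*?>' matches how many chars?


Greedy '<.*>' tries to match as MUCH as possible.
Lazy '<.*?>' tries to match as LITTLE as possible.

String: '<acxx><end>'
Greedy '<.*>' starts at first '<' and extends to the LAST '>': '<acxx><end>' (11 chars)
Lazy '<.*?>' starts at first '<' and stops at the FIRST '>': '<acxx>' (6 chars)

6


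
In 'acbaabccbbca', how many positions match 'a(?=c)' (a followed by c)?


Lookahead 'a(?=c)' matches 'a' only when followed by 'c'.
String: 'acbaabccbbca'
Checking each position where char is 'a':
  pos 0: 'a' -> MATCH (next='c')
  pos 3: 'a' -> no (next='a')
  pos 4: 'a' -> no (next='b')
Matching positions: [0]
Count: 1

1


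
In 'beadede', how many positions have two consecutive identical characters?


Looking for consecutive identical characters in 'beadede':
  pos 0-1: 'b' vs 'e' -> different
  pos 1-2: 'e' vs 'a' -> different
  pos 2-3: 'a' vs 'd' -> different
  pos 3-4: 'd' vs 'e' -> different
  pos 4-5: 'e' vs 'd' -> different
  pos 5-6: 'd' vs 'e' -> different
Consecutive identical pairs: []
Count: 0

0


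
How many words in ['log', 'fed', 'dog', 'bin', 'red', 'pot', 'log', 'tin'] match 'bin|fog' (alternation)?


Alternation 'bin|fog' matches either 'bin' or 'fog'.
Checking each word:
  'log' -> no
  'fed' -> no
  'dog' -> no
  'bin' -> MATCH
  'red' -> no
  'pot' -> no
  'log' -> no
  'tin' -> no
Matches: ['bin']
Count: 1

1


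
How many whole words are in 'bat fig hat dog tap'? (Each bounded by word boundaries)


Word boundaries (\b) mark the start/end of each word.
Text: 'bat fig hat dog tap'
Splitting by whitespace:
  Word 1: 'bat'
  Word 2: 'fig'
  Word 3: 'hat'
  Word 4: 'dog'
  Word 5: 'tap'
Total whole words: 5

5


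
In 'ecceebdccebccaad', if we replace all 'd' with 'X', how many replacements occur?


re.sub('d', 'X', text) replaces every occurrence of 'd' with 'X'.
Text: 'ecceebdccebccaad'
Scanning for 'd':
  pos 6: 'd' -> replacement #1
  pos 15: 'd' -> replacement #2
Total replacements: 2

2


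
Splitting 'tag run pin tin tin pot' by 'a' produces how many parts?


Splitting by 'a' breaks the string at each occurrence of the separator.
Text: 'tag run pin tin tin pot'
Parts after split:
  Part 1: 't'
  Part 2: 'g run pin tin tin pot'
Total parts: 2

2


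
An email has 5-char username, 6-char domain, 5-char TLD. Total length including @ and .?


An email address has format: username@domain.tld
Username length: 5
'@' character: 1
Domain length: 6
'.' character: 1
TLD length: 5
Total = 5 + 1 + 6 + 1 + 5 = 18

18


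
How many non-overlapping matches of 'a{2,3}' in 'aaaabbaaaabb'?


Pattern 'a{2,3}' matches between 2 and 3 consecutive a's (greedy).
String: 'aaaabbaaaabb'
Finding runs of a's and applying greedy matching:
  Run at pos 0: 'aaaa' (length 4)
  Run at pos 6: 'aaaa' (length 4)
Matches: ['aaa', 'aaa']
Count: 2

2


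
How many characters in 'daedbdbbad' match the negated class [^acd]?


Negated class [^acd] matches any char NOT in {a, c, d}
Scanning 'daedbdbbad':
  pos 0: 'd' -> no (excluded)
  pos 1: 'a' -> no (excluded)
  pos 2: 'e' -> MATCH
  pos 3: 'd' -> no (excluded)
  pos 4: 'b' -> MATCH
  pos 5: 'd' -> no (excluded)
  pos 6: 'b' -> MATCH
  pos 7: 'b' -> MATCH
  pos 8: 'a' -> no (excluded)
  pos 9: 'd' -> no (excluded)
Total matches: 4

4


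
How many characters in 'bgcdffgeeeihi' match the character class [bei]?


Character class [bei] matches any of: {b, e, i}
Scanning string 'bgcdffgeeeihi' character by character:
  pos 0: 'b' -> MATCH
  pos 1: 'g' -> no
  pos 2: 'c' -> no
  pos 3: 'd' -> no
  pos 4: 'f' -> no
  pos 5: 'f' -> no
  pos 6: 'g' -> no
  pos 7: 'e' -> MATCH
  pos 8: 'e' -> MATCH
  pos 9: 'e' -> MATCH
  pos 10: 'i' -> MATCH
  pos 11: 'h' -> no
  pos 12: 'i' -> MATCH
Total matches: 6

6


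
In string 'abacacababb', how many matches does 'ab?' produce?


Pattern 'ab?' matches 'a' optionally followed by 'b'.
String: 'abacacababb'
Scanning left to right for 'a' then checking next char:
  Match 1: 'ab' (a followed by b)
  Match 2: 'a' (a not followed by b)
  Match 3: 'a' (a not followed by b)
  Match 4: 'ab' (a followed by b)
  Match 5: 'ab' (a followed by b)
Total matches: 5

5


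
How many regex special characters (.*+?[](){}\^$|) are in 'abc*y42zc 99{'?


Regex special characters are: . * + ? [ ] ( ) { } \ ^ $ |
Scanning 'abc*y42zc 99{':
  pos 3: '*' -> SPECIAL
  pos 12: '{' -> SPECIAL
Special chars found: ['*', '{']
Total: 2

2


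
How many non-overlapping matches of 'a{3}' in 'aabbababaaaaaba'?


Pattern 'a{3}' matches exactly 3 consecutive a's (greedy, non-overlapping).
String: 'aabbababaaaaaba'
Scanning for runs of a's:
  Run at pos 0: 'aa' (length 2) -> 0 match(es)
  Run at pos 4: 'a' (length 1) -> 0 match(es)
  Run at pos 6: 'a' (length 1) -> 0 match(es)
  Run at pos 8: 'aaaaa' (length 5) -> 1 match(es)
  Run at pos 14: 'a' (length 1) -> 0 match(es)
Matches found: ['aaa']
Total: 1

1


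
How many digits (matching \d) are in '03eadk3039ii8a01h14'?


\d matches any digit 0-9.
Scanning '03eadk3039ii8a01h14':
  pos 0: '0' -> DIGIT
  pos 1: '3' -> DIGIT
  pos 6: '3' -> DIGIT
  pos 7: '0' -> DIGIT
  pos 8: '3' -> DIGIT
  pos 9: '9' -> DIGIT
  pos 12: '8' -> DIGIT
  pos 14: '0' -> DIGIT
  pos 15: '1' -> DIGIT
  pos 17: '1' -> DIGIT
  pos 18: '4' -> DIGIT
Digits found: ['0', '3', '3', '0', '3', '9', '8', '0', '1', '1', '4']
Total: 11

11


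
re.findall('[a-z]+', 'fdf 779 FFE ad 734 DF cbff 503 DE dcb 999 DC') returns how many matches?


Pattern '[a-z]+' finds one or more lowercase letters.
Text: 'fdf 779 FFE ad 734 DF cbff 503 DE dcb 999 DC'
Scanning for matches:
  Match 1: 'fdf'
  Match 2: 'ad'
  Match 3: 'cbff'
  Match 4: 'dcb'
Total matches: 4

4


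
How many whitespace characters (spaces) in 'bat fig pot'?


\s matches whitespace characters (spaces, tabs, etc.).
Text: 'bat fig pot'
This text has 3 words separated by spaces.
Number of spaces = number of words - 1 = 3 - 1 = 2

2


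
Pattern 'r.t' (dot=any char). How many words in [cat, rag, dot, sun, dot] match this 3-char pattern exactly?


Pattern 'r.t' means: starts with 'r', any single char, ends with 't'.
Checking each word (must be exactly 3 chars):
  'cat' (len=3): no
  'rag' (len=3): no
  'dot' (len=3): no
  'sun' (len=3): no
  'dot' (len=3): no
Matching words: []
Total: 0

0


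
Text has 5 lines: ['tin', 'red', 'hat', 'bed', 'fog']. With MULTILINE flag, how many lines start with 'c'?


With MULTILINE flag, ^ matches the start of each line.
Lines: ['tin', 'red', 'hat', 'bed', 'fog']
Checking which lines start with 'c':
  Line 1: 'tin' -> no
  Line 2: 'red' -> no
  Line 3: 'hat' -> no
  Line 4: 'bed' -> no
  Line 5: 'fog' -> no
Matching lines: []
Count: 0

0


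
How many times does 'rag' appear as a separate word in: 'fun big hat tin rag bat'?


Scanning each word for exact match 'rag':
  Word 1: 'fun' -> no
  Word 2: 'big' -> no
  Word 3: 'hat' -> no
  Word 4: 'tin' -> no
  Word 5: 'rag' -> MATCH
  Word 6: 'bat' -> no
Total matches: 1

1


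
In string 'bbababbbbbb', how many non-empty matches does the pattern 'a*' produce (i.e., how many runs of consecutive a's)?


Pattern 'a*' matches zero or more a's. We want non-empty runs of consecutive a's.
String: 'bbababbbbbb'
Walking through the string to find runs of a's:
  Run 1: positions 2-2 -> 'a'
  Run 2: positions 4-4 -> 'a'
Non-empty runs found: ['a', 'a']
Count: 2

2


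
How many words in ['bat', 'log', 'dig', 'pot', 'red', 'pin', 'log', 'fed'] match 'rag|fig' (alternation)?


Alternation 'rag|fig' matches either 'rag' or 'fig'.
Checking each word:
  'bat' -> no
  'log' -> no
  'dig' -> no
  'pot' -> no
  'red' -> no
  'pin' -> no
  'log' -> no
  'fed' -> no
Matches: []
Count: 0

0


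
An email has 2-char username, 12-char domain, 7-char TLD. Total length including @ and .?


An email address has format: username@domain.tld
Username length: 2
'@' character: 1
Domain length: 12
'.' character: 1
TLD length: 7
Total = 2 + 1 + 12 + 1 + 7 = 23

23


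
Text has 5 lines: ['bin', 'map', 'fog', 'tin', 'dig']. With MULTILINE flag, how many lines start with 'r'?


With MULTILINE flag, ^ matches the start of each line.
Lines: ['bin', 'map', 'fog', 'tin', 'dig']
Checking which lines start with 'r':
  Line 1: 'bin' -> no
  Line 2: 'map' -> no
  Line 3: 'fog' -> no
  Line 4: 'tin' -> no
  Line 5: 'dig' -> no
Matching lines: []
Count: 0

0


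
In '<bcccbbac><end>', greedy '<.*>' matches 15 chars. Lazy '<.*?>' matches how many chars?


Greedy '<.*>' tries to match as MUCH as possible.
Lazy '<.*?>' tries to match as LITTLE as possible.

String: '<bcccbbac><end>'
Greedy '<.*>' starts at first '<' and extends to the LAST '>': '<bcccbbac><end>' (15 chars)
Lazy '<.*?>' starts at first '<' and stops at the FIRST '>': '<bcccbbac>' (10 chars)

10


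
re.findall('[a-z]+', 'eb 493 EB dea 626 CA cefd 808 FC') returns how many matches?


Pattern '[a-z]+' finds one or more lowercase letters.
Text: 'eb 493 EB dea 626 CA cefd 808 FC'
Scanning for matches:
  Match 1: 'eb'
  Match 2: 'dea'
  Match 3: 'cefd'
Total matches: 3

3


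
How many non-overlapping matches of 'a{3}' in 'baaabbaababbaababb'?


Pattern 'a{3}' matches exactly 3 consecutive a's (greedy, non-overlapping).
String: 'baaabbaababbaababb'
Scanning for runs of a's:
  Run at pos 1: 'aaa' (length 3) -> 1 match(es)
  Run at pos 6: 'aa' (length 2) -> 0 match(es)
  Run at pos 9: 'a' (length 1) -> 0 match(es)
  Run at pos 12: 'aa' (length 2) -> 0 match(es)
  Run at pos 15: 'a' (length 1) -> 0 match(es)
Matches found: ['aaa']
Total: 1

1


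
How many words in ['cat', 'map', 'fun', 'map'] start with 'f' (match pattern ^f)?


Pattern ^f anchors to start of word. Check which words begin with 'f':
  'cat' -> no
  'map' -> no
  'fun' -> MATCH (starts with 'f')
  'map' -> no
Matching words: ['fun']
Count: 1

1


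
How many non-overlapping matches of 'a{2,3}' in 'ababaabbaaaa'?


Pattern 'a{2,3}' matches between 2 and 3 consecutive a's (greedy).
String: 'ababaabbaaaa'
Finding runs of a's and applying greedy matching:
  Run at pos 0: 'a' (length 1)
  Run at pos 2: 'a' (length 1)
  Run at pos 4: 'aa' (length 2)
  Run at pos 8: 'aaaa' (length 4)
Matches: ['aa', 'aaa']
Count: 2

2


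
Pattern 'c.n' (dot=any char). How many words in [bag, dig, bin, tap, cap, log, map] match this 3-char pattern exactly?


Pattern 'c.n' means: starts with 'c', any single char, ends with 'n'.
Checking each word (must be exactly 3 chars):
  'bag' (len=3): no
  'dig' (len=3): no
  'bin' (len=3): no
  'tap' (len=3): no
  'cap' (len=3): no
  'log' (len=3): no
  'map' (len=3): no
Matching words: []
Total: 0

0


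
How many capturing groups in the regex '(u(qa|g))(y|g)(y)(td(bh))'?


To count capturing groups, count each '(' that starts a group.
Pattern: '(u(qa|g))(y|g)(y)(td(bh))'
Walking through the pattern:
  Position 0: '(' -> group #1
  Position 2: '(' -> group #2
  Position 9: '(' -> group #3
  Position 14: '(' -> group #4
  Position 17: '(' -> group #5
  Position 20: '(' -> group #6
Total capturing groups: 6

6


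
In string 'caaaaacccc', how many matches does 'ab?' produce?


Pattern 'ab?' matches 'a' optionally followed by 'b'.
String: 'caaaaacccc'
Scanning left to right for 'a' then checking next char:
  Match 1: 'a' (a not followed by b)
  Match 2: 'a' (a not followed by b)
  Match 3: 'a' (a not followed by b)
  Match 4: 'a' (a not followed by b)
  Match 5: 'a' (a not followed by b)
Total matches: 5

5


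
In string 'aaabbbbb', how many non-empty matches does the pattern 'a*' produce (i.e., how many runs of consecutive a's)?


Pattern 'a*' matches zero or more a's. We want non-empty runs of consecutive a's.
String: 'aaabbbbb'
Walking through the string to find runs of a's:
  Run 1: positions 0-2 -> 'aaa'
Non-empty runs found: ['aaa']
Count: 1

1


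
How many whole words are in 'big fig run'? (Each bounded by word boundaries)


Word boundaries (\b) mark the start/end of each word.
Text: 'big fig run'
Splitting by whitespace:
  Word 1: 'big'
  Word 2: 'fig'
  Word 3: 'run'
Total whole words: 3

3


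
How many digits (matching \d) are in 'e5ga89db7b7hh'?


\d matches any digit 0-9.
Scanning 'e5ga89db7b7hh':
  pos 1: '5' -> DIGIT
  pos 4: '8' -> DIGIT
  pos 5: '9' -> DIGIT
  pos 8: '7' -> DIGIT
  pos 10: '7' -> DIGIT
Digits found: ['5', '8', '9', '7', '7']
Total: 5

5


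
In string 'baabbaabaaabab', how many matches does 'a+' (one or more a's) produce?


Pattern 'a+' matches one or more consecutive a's.
String: 'baabbaabaaabab'
Scanning for runs of a:
  Match 1: 'aa' (length 2)
  Match 2: 'aa' (length 2)
  Match 3: 'aaa' (length 3)
  Match 4: 'a' (length 1)
Total matches: 4

4


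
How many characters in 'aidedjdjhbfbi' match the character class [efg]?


Character class [efg] matches any of: {e, f, g}
Scanning string 'aidedjdjhbfbi' character by character:
  pos 0: 'a' -> no
  pos 1: 'i' -> no
  pos 2: 'd' -> no
  pos 3: 'e' -> MATCH
  pos 4: 'd' -> no
  pos 5: 'j' -> no
  pos 6: 'd' -> no
  pos 7: 'j' -> no
  pos 8: 'h' -> no
  pos 9: 'b' -> no
  pos 10: 'f' -> MATCH
  pos 11: 'b' -> no
  pos 12: 'i' -> no
Total matches: 2

2


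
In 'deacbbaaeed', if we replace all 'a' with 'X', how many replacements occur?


re.sub('a', 'X', text) replaces every occurrence of 'a' with 'X'.
Text: 'deacbbaaeed'
Scanning for 'a':
  pos 2: 'a' -> replacement #1
  pos 6: 'a' -> replacement #2
  pos 7: 'a' -> replacement #3
Total replacements: 3

3


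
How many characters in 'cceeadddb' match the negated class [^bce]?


Negated class [^bce] matches any char NOT in {b, c, e}
Scanning 'cceeadddb':
  pos 0: 'c' -> no (excluded)
  pos 1: 'c' -> no (excluded)
  pos 2: 'e' -> no (excluded)
  pos 3: 'e' -> no (excluded)
  pos 4: 'a' -> MATCH
  pos 5: 'd' -> MATCH
  pos 6: 'd' -> MATCH
  pos 7: 'd' -> MATCH
  pos 8: 'b' -> no (excluded)
Total matches: 4

4


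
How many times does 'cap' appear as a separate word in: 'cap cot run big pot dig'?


Scanning each word for exact match 'cap':
  Word 1: 'cap' -> MATCH
  Word 2: 'cot' -> no
  Word 3: 'run' -> no
  Word 4: 'big' -> no
  Word 5: 'pot' -> no
  Word 6: 'dig' -> no
Total matches: 1

1


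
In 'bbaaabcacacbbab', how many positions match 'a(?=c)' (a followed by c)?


Lookahead 'a(?=c)' matches 'a' only when followed by 'c'.
String: 'bbaaabcacacbbab'
Checking each position where char is 'a':
  pos 2: 'a' -> no (next='a')
  pos 3: 'a' -> no (next='a')
  pos 4: 'a' -> no (next='b')
  pos 7: 'a' -> MATCH (next='c')
  pos 9: 'a' -> MATCH (next='c')
  pos 13: 'a' -> no (next='b')
Matching positions: [7, 9]
Count: 2

2


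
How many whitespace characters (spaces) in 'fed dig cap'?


\s matches whitespace characters (spaces, tabs, etc.).
Text: 'fed dig cap'
This text has 3 words separated by spaces.
Number of spaces = number of words - 1 = 3 - 1 = 2

2


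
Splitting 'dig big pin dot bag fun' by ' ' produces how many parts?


Splitting by ' ' breaks the string at each occurrence of the separator.
Text: 'dig big pin dot bag fun'
Parts after split:
  Part 1: 'dig'
  Part 2: 'big'
  Part 3: 'pin'
  Part 4: 'dot'
  Part 5: 'bag'
  Part 6: 'fun'
Total parts: 6

6


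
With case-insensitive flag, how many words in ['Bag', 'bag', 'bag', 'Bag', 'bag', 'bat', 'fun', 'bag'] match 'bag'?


Case-insensitive matching: compare each word's lowercase form to 'bag'.
  'Bag' -> lower='bag' -> MATCH
  'bag' -> lower='bag' -> MATCH
  'bag' -> lower='bag' -> MATCH
  'Bag' -> lower='bag' -> MATCH
  'bag' -> lower='bag' -> MATCH
  'bat' -> lower='bat' -> no
  'fun' -> lower='fun' -> no
  'bag' -> lower='bag' -> MATCH
Matches: ['Bag', 'bag', 'bag', 'Bag', 'bag', 'bag']
Count: 6

6


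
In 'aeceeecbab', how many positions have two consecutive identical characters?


Looking for consecutive identical characters in 'aeceeecbab':
  pos 0-1: 'a' vs 'e' -> different
  pos 1-2: 'e' vs 'c' -> different
  pos 2-3: 'c' vs 'e' -> different
  pos 3-4: 'e' vs 'e' -> MATCH ('ee')
  pos 4-5: 'e' vs 'e' -> MATCH ('ee')
  pos 5-6: 'e' vs 'c' -> different
  pos 6-7: 'c' vs 'b' -> different
  pos 7-8: 'b' vs 'a' -> different
  pos 8-9: 'a' vs 'b' -> different
Consecutive identical pairs: ['ee', 'ee']
Count: 2

2


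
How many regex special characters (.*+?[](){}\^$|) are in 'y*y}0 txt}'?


Regex special characters are: . * + ? [ ] ( ) { } \ ^ $ |
Scanning 'y*y}0 txt}':
  pos 1: '*' -> SPECIAL
  pos 3: '}' -> SPECIAL
  pos 9: '}' -> SPECIAL
Special chars found: ['*', '}', '}']
Total: 3

3


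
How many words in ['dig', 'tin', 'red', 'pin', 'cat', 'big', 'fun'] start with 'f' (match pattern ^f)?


Pattern ^f anchors to start of word. Check which words begin with 'f':
  'dig' -> no
  'tin' -> no
  'red' -> no
  'pin' -> no
  'cat' -> no
  'big' -> no
  'fun' -> MATCH (starts with 'f')
Matching words: ['fun']
Count: 1

1


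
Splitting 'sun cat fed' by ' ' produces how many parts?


Splitting by ' ' breaks the string at each occurrence of the separator.
Text: 'sun cat fed'
Parts after split:
  Part 1: 'sun'
  Part 2: 'cat'
  Part 3: 'fed'
Total parts: 3

3


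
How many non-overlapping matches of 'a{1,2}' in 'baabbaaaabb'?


Pattern 'a{1,2}' matches between 1 and 2 consecutive a's (greedy).
String: 'baabbaaaabb'
Finding runs of a's and applying greedy matching:
  Run at pos 1: 'aa' (length 2)
  Run at pos 5: 'aaaa' (length 4)
Matches: ['aa', 'aa', 'aa']
Count: 3

3


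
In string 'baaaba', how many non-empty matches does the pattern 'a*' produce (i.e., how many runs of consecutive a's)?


Pattern 'a*' matches zero or more a's. We want non-empty runs of consecutive a's.
String: 'baaaba'
Walking through the string to find runs of a's:
  Run 1: positions 1-3 -> 'aaa'
  Run 2: positions 5-5 -> 'a'
Non-empty runs found: ['aaa', 'a']
Count: 2

2


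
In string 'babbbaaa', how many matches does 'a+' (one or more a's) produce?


Pattern 'a+' matches one or more consecutive a's.
String: 'babbbaaa'
Scanning for runs of a:
  Match 1: 'a' (length 1)
  Match 2: 'aaa' (length 3)
Total matches: 2

2


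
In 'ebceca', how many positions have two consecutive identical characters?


Looking for consecutive identical characters in 'ebceca':
  pos 0-1: 'e' vs 'b' -> different
  pos 1-2: 'b' vs 'c' -> different
  pos 2-3: 'c' vs 'e' -> different
  pos 3-4: 'e' vs 'c' -> different
  pos 4-5: 'c' vs 'a' -> different
Consecutive identical pairs: []
Count: 0

0


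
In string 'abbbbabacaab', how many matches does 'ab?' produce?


Pattern 'ab?' matches 'a' optionally followed by 'b'.
String: 'abbbbabacaab'
Scanning left to right for 'a' then checking next char:
  Match 1: 'ab' (a followed by b)
  Match 2: 'ab' (a followed by b)
  Match 3: 'a' (a not followed by b)
  Match 4: 'a' (a not followed by b)
  Match 5: 'ab' (a followed by b)
Total matches: 5

5


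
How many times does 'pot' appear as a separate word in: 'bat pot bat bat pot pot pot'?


Scanning each word for exact match 'pot':
  Word 1: 'bat' -> no
  Word 2: 'pot' -> MATCH
  Word 3: 'bat' -> no
  Word 4: 'bat' -> no
  Word 5: 'pot' -> MATCH
  Word 6: 'pot' -> MATCH
  Word 7: 'pot' -> MATCH
Total matches: 4

4


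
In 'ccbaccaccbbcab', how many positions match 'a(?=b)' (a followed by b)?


Lookahead 'a(?=b)' matches 'a' only when followed by 'b'.
String: 'ccbaccaccbbcab'
Checking each position where char is 'a':
  pos 3: 'a' -> no (next='c')
  pos 6: 'a' -> no (next='c')
  pos 12: 'a' -> MATCH (next='b')
Matching positions: [12]
Count: 1

1


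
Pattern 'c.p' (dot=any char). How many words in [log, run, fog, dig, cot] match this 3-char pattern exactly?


Pattern 'c.p' means: starts with 'c', any single char, ends with 'p'.
Checking each word (must be exactly 3 chars):
  'log' (len=3): no
  'run' (len=3): no
  'fog' (len=3): no
  'dig' (len=3): no
  'cot' (len=3): no
Matching words: []
Total: 0

0


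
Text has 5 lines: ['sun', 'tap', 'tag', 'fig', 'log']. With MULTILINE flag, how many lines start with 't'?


With MULTILINE flag, ^ matches the start of each line.
Lines: ['sun', 'tap', 'tag', 'fig', 'log']
Checking which lines start with 't':
  Line 1: 'sun' -> no
  Line 2: 'tap' -> MATCH
  Line 3: 'tag' -> MATCH
  Line 4: 'fig' -> no
  Line 5: 'log' -> no
Matching lines: ['tap', 'tag']
Count: 2

2


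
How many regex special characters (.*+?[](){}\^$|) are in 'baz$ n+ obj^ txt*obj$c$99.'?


Regex special characters are: . * + ? [ ] ( ) { } \ ^ $ |
Scanning 'baz$ n+ obj^ txt*obj$c$99.':
  pos 3: '$' -> SPECIAL
  pos 6: '+' -> SPECIAL
  pos 11: '^' -> SPECIAL
  pos 16: '*' -> SPECIAL
  pos 20: '$' -> SPECIAL
  pos 22: '$' -> SPECIAL
  pos 25: '.' -> SPECIAL
Special chars found: ['$', '+', '^', '*', '$', '$', '.']
Total: 7

7


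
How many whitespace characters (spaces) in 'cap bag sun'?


\s matches whitespace characters (spaces, tabs, etc.).
Text: 'cap bag sun'
This text has 3 words separated by spaces.
Number of spaces = number of words - 1 = 3 - 1 = 2

2


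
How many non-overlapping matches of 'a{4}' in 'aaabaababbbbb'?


Pattern 'a{4}' matches exactly 4 consecutive a's (greedy, non-overlapping).
String: 'aaabaababbbbb'
Scanning for runs of a's:
  Run at pos 0: 'aaa' (length 3) -> 0 match(es)
  Run at pos 4: 'aa' (length 2) -> 0 match(es)
  Run at pos 7: 'a' (length 1) -> 0 match(es)
Matches found: []
Total: 0

0


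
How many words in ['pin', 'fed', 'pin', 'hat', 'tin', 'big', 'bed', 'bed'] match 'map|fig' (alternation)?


Alternation 'map|fig' matches either 'map' or 'fig'.
Checking each word:
  'pin' -> no
  'fed' -> no
  'pin' -> no
  'hat' -> no
  'tin' -> no
  'big' -> no
  'bed' -> no
  'bed' -> no
Matches: []
Count: 0

0
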